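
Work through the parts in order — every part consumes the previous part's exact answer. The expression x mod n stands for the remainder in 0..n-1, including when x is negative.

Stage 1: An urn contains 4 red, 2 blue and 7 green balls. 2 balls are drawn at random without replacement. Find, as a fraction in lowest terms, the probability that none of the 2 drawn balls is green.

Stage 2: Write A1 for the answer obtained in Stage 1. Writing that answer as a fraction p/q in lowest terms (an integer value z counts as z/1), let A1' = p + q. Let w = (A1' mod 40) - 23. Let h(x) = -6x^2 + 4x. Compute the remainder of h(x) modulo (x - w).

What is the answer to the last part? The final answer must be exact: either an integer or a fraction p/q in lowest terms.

Stage 1: total draws C(13,2) = 78; favorable C(6,2) = 15; P = 5/26; answer 5/26
Stage 2: A1 = 5/26; threaded value p + q = 31; w = 8; remainder = value at the root: -6*(8)^2 + 4*(8)^1 = (-384) + (32) = -352; answer -352

-352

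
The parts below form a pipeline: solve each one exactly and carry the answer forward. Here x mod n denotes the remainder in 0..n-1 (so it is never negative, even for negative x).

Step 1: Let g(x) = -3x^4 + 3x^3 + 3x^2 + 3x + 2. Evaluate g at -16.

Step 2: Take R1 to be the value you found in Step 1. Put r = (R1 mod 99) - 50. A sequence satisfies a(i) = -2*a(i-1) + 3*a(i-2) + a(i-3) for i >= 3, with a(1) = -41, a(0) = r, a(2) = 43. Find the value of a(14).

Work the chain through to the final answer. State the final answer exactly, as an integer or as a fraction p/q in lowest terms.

Step 1: -3*(-16)^4 + 3*(-16)^3 + 3*(-16)^2 + 3*(-16)^1 + 2 = (-196608) + (-12288) + (768) + (-48) + (2) = -208174; answer -208174
Step 2: R1 = -208174; r = -27; a(3) = -2*(43) + 3*(-41) + 1*(-27) = -236; iterating: a(3)=-236, a(4)=560, a(5)=-1785, a(6)=5014, a(7)=-14823, a(8)=42903, a(9)=-125261, a(10)=364408, a(11)=-1061696, a(12)=3091355, a(13)=-9003390, a(14)=26219149; answer 26219149

26219149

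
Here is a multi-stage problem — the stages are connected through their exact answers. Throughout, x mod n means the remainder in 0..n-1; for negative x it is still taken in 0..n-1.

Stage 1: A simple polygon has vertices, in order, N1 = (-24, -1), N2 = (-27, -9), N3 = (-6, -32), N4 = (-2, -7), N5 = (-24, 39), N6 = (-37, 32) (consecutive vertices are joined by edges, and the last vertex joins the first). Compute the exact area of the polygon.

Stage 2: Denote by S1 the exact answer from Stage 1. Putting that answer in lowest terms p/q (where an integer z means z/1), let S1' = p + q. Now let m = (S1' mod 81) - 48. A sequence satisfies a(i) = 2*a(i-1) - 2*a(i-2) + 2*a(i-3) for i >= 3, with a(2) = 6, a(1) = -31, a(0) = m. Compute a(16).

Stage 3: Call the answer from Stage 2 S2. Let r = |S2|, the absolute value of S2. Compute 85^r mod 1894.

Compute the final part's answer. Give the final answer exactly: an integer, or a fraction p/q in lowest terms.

181

Stage 1: cross terms: (-24*-9 - -27*-1)=189, (-27*-32 - -6*-9)=810, (-6*-7 - -2*-32)=-22, (-2*39 - -24*-7)=-246, (-24*32 - -37*39)=675, (-37*-1 - -24*32)=805; twice the area = |2211| = 2211; area = 2211/2; answer 2211/2
Stage 2: S1 = 2211/2; threaded value p + q = 2213; m = -22; a(3) = 2*(6) - 2*(-31) + 2*(-22) = 30; iterating: a(3)=30, a(4)=-14, a(5)=-76, a(6)=-64, a(7)=-4, a(8)=-32, a(9)=-184, a(10)=-312, a(11)=-320, a(12)=-384, a(13)=-752, a(14)=-1376, a(15)=-2016, a(16)=-2784; answer -2784
Stage 3: S2 = -2784; r = 2784; squarings mod 1894: 85^1=85, 85^2=1543, 85^4=91, 85^8=705, 85^16=797, 85^32=719, 85^64=1793, 85^128=731, 85^256=253, 85^512=1507, 85^1024=143, 85^2048=1509; 85^2784 = 85^32 * 85^64 * 85^128 * 85^512 * 85^2048 = 181 (mod 1894); answer 181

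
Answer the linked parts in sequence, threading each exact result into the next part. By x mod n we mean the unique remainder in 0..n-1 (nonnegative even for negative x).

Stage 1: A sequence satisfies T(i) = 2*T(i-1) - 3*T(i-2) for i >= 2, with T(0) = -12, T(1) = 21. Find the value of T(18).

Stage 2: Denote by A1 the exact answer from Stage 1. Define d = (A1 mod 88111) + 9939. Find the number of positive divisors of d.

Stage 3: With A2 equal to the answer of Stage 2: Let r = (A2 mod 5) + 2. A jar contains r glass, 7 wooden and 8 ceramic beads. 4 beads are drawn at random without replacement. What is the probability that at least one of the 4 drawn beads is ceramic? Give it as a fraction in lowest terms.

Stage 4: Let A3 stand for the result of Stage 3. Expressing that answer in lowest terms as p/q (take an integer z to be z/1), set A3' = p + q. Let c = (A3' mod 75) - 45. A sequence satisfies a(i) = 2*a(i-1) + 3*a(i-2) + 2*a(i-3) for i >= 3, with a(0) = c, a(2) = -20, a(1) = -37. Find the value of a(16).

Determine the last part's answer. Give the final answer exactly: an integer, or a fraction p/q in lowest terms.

-454212644

Stage 1: T(2) = 2*(21) - 3*(-12) = 78; iterating: T(2)=78, T(3)=93, T(4)=-48, T(5)=-375, T(6)=-606, T(7)=-87, T(8)=1644, T(9)=3549, T(10)=2166, T(11)=-6315, T(12)=-19128, T(13)=-19311, T(14)=18762, T(15)=95457, T(16)=134628, T(17)=-17115, T(18)=-438114; answer -438114
Stage 2: A1 = -438114; d = 12380; 12380 = 2^2 * 5 * 619; number of divisors = (2+1) * (1+1) * (1+1) = 12; answer 12
Stage 3: A2 = 12; r = 4; total draws C(19,4) = 3876; complement C(11,4) = 330; favorable 3876 - 330 = 3546; P = 591/646; answer 591/646
Stage 4: A3 = 591/646; threaded value p + q = 1237; c = -8; a(3) = 2*(-20) + 3*(-37) + 2*(-8) = -167; iterating: a(3)=-167, a(4)=-468, a(5)=-1477, a(6)=-4692, a(7)=-14751, a(8)=-46532, a(9)=-146701, a(10)=-462500, a(11)=-1458167, a(12)=-4597236, a(13)=-14493973, a(14)=-45695988, a(15)=-144068367, a(16)=-454212644; answer -454212644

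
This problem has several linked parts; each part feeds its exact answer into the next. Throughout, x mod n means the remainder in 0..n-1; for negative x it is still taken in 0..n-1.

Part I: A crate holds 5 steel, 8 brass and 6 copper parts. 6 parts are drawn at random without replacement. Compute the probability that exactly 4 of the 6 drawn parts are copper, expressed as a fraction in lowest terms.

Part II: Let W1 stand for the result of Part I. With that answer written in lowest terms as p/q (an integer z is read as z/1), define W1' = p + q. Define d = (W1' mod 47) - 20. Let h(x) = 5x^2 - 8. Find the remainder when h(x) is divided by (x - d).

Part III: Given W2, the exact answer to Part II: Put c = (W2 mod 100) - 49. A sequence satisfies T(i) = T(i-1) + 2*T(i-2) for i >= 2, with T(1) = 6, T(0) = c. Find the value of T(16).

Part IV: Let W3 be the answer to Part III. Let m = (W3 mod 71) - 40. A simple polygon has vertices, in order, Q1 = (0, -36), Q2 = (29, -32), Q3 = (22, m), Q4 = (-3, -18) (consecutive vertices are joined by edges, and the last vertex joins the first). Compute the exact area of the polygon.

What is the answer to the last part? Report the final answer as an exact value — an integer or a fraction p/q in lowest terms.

970

Part I: total draws C(19,6) = 27132; favorable C(6,4)*C(13,2) = 1170; P = 195/4522; answer 195/4522
Part II: W1 = 195/4522; threaded value p + q = 4717; d = -3; remainder = value at the root: 5*(-3)^2 - 8 = (45) + (-8) = 37; answer 37
Part III: W2 = 37; c = -12; T(2) = 1*(6) + 2*(-12) = -18; iterating: T(2)=-18, T(3)=-6, T(4)=-42, T(5)=-54, T(6)=-138, T(7)=-246, T(8)=-522, T(9)=-1014, T(10)=-2058, T(11)=-4086, T(12)=-8202, T(13)=-16374, T(14)=-32778, T(15)=-65526, T(16)=-131082; answer -131082
Part IV: W3 = -131082; m = 15; cross terms: (0*-32 - 29*-36)=1044, (29*15 - 22*-32)=1139, (22*-18 - -3*15)=-351, (-3*-36 - 0*-18)=108; twice the area = |1940| = 1940; area = 970; answer 970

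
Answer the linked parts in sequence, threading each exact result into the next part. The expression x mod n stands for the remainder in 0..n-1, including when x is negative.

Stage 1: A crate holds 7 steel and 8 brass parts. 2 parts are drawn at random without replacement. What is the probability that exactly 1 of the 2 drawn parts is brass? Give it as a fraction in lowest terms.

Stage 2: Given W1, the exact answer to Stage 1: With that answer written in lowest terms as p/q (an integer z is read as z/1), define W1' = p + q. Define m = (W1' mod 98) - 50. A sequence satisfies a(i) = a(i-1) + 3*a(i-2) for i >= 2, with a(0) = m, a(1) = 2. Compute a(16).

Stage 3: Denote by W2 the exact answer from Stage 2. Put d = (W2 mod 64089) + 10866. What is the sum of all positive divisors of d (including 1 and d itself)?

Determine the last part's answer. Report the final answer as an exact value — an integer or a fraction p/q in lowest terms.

Stage 1: total draws C(15,2) = 105; favorable C(8,1)*C(7,1) = 56; P = 8/15; answer 8/15
Stage 2: W1 = 8/15; threaded value p + q = 23; m = -27; a(2) = 1*(2) + 3*(-27) = -79; iterating: a(2)=-79, a(3)=-73, a(4)=-310, a(5)=-529, a(6)=-1459, a(7)=-3046, a(8)=-7423, a(9)=-16561, a(10)=-38830, a(11)=-88513, a(12)=-205003, a(13)=-470542, a(14)=-1085551, a(15)=-2497177, a(16)=-5753830; answer -5753830
Stage 3: W2 = -5753830; d = 25046; 25046 = 2 * 7 * 1789; sigma = (1 + 2) * (1 + 7) * (1 + 1789) = 3 * 8 * 1790 = 42960; answer 42960

42960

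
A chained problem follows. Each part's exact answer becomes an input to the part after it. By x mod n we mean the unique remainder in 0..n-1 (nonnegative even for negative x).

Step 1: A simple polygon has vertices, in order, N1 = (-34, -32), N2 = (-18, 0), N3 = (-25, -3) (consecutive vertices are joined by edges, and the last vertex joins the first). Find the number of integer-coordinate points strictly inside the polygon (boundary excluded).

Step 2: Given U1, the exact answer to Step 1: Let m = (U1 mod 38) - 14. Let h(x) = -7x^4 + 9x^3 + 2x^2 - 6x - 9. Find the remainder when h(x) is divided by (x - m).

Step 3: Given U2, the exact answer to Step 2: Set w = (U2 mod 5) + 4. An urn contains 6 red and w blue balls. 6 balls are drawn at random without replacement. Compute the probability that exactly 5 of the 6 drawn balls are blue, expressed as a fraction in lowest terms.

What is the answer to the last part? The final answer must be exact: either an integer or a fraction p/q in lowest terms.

Step 1: cross terms: (-34*0 - -18*-32)=-576, (-18*-3 - -25*0)=54, (-25*-32 - -34*-3)=698; twice the area = |176| = 176; area = 88; boundary points = 16 + 1 + 1 = 18; strictly interior points = area - boundary/2 + 1 = 80; answer 80
Step 2: U1 = 80; m = -10; remainder = value at the root: -7*(-10)^4 + 9*(-10)^3 + 2*(-10)^2 - 6*(-10)^1 - 9 = (-70000) + (-9000) + (200) + (60) + (-9) = -78749; answer -78749
Step 3: U2 = -78749; w = 5; total draws C(11,6) = 462; favorable C(5,5)*C(6,1) = 6; P = 1/77; answer 1/77

1/77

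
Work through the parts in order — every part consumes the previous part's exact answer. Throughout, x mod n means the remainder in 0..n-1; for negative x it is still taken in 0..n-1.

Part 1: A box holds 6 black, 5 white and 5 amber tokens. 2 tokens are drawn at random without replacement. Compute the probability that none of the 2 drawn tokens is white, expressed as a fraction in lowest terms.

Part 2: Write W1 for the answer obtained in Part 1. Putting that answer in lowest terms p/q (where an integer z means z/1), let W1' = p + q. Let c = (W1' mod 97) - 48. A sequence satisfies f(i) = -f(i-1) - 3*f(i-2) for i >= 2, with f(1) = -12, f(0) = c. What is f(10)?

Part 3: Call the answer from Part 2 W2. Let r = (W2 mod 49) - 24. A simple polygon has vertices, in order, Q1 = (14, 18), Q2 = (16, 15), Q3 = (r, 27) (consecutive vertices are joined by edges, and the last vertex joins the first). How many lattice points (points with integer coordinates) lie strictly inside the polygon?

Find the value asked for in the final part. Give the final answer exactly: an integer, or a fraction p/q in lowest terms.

0

Part 1: total draws C(16,2) = 120; favorable C(11,2) = 55; P = 11/24; answer 11/24
Part 2: W1 = 11/24; threaded value p + q = 35; c = -13; f(2) = -1*(-12) - 3*(-13) = 51; iterating: f(2)=51, f(3)=-15, f(4)=-138, f(5)=183, f(6)=231, f(7)=-780, f(8)=87, f(9)=2253, f(10)=-2514; answer -2514
Part 3: W2 = -2514; r = 10; cross terms: (14*15 - 16*18)=-78, (16*27 - 10*15)=282, (10*18 - 14*27)=-198; twice the area = |6| = 6; area = 3; boundary points = 1 + 6 + 1 = 8; strictly interior points = area - boundary/2 + 1 = 0; answer 0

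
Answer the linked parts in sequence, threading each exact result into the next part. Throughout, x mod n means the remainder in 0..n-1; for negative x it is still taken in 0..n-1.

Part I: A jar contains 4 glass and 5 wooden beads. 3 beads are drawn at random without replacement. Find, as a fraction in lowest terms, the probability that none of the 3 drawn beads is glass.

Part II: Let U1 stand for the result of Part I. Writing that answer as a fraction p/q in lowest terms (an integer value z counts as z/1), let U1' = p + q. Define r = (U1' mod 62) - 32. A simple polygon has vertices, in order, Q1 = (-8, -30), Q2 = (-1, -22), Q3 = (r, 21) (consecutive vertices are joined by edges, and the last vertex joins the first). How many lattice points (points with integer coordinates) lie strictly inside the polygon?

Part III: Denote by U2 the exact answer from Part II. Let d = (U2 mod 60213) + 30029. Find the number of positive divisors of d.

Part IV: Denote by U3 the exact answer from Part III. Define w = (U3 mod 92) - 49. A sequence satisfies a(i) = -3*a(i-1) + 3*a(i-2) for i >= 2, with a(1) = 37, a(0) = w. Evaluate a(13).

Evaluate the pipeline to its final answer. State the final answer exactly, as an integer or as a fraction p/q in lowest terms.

Part I: total draws C(9,3) = 84; favorable C(5,3) = 10; P = 5/42; answer 5/42
Part II: U1 = 5/42; threaded value p + q = 47; r = 15; cross terms: (-8*-22 - -1*-30)=146, (-1*21 - 15*-22)=309, (15*-30 - -8*21)=-282; twice the area = |173| = 173; area = 173/2; boundary points = 1 + 1 + 1 = 3; strictly interior points = area - boundary/2 + 1 = 86; answer 86
Part III: U2 = 86; d = 30115; 30115 = 5 * 19 * 317; number of divisors = (1+1) * (1+1) * (1+1) = 8; answer 8
Part IV: U3 = 8; w = -41; a(2) = -3*(37) + 3*(-41) = -234; iterating: a(2)=-234, a(3)=813, a(4)=-3141, a(5)=11862, a(6)=-45009, a(7)=170613, a(8)=-646866, a(9)=2452437, a(10)=-9297909, a(11)=35251038, a(12)=-133646841, a(13)=506693637; answer 506693637

506693637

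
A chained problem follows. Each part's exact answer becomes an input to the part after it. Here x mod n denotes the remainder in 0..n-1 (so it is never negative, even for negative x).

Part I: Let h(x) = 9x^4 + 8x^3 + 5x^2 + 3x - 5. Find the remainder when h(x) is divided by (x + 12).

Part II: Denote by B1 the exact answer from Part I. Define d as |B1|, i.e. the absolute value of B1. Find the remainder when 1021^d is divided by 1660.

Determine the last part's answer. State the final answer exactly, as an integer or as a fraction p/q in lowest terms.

1061

Part I: remainder = value at the root: 9*(-12)^4 + 8*(-12)^3 + 5*(-12)^2 + 3*(-12)^1 - 5 = (186624) + (-13824) + (720) + (-36) + (-5) = 173479; answer 173479
Part II: B1 = 173479; d = 173479; squarings mod 1660: 1021^1=1021, 1021^2=1621, 1021^4=1521, 1021^8=1061, 1021^16=241, 1021^32=1641, 1021^64=361, 1021^128=841, 1021^256=121, 1021^512=1361, 1021^1024=1421, 1021^2048=681, 1021^4096=621, 1021^8192=521, 1021^16384=861, 1021^32768=961, 1021^65536=561, 1021^131072=981; 1021^173479 = 1021^1 * 1021^2 * 1021^4 * 1021^32 * 1021^128 * 1021^256 * 1021^1024 * 1021^8192 * 1021^32768 * 1021^131072 = 1061 (mod 1660); answer 1061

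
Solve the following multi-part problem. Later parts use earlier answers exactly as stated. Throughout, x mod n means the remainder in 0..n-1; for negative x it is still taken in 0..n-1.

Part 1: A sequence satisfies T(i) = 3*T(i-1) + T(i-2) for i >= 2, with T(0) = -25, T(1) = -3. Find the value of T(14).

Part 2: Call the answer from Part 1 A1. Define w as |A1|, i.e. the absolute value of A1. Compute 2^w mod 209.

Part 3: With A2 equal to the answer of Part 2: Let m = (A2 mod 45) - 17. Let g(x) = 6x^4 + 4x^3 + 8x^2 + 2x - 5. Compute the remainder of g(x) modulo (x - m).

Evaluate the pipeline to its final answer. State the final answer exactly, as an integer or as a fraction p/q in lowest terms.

118627

Part 1: T(2) = 3*(-3) + 1*(-25) = -34; iterating: T(2)=-34, T(3)=-105, T(4)=-349, T(5)=-1152, T(6)=-3805, T(7)=-12567, T(8)=-41506, T(9)=-137085, T(10)=-452761, T(11)=-1495368, T(12)=-4938865, T(13)=-16311963, T(14)=-53874754; answer -53874754
Part 2: A1 = -53874754; w = 53874754; squarings mod 209: 2^1=2, 2^2=4, 2^4=16, 2^8=47, 2^16=119, 2^32=158, 2^64=93, 2^128=80, 2^256=130, 2^512=180, 2^1024=5, 2^2048=25, 2^4096=207, 2^8192=4, 2^16384=16, 2^32768=47, 2^65536=119, 2^131072=158, 2^262144=93, 2^524288=80, 2^1048576=130, 2^2097152=180, 2^4194304=5, 2^8388608=25, 2^16777216=207, 2^33554432=4; 2^53874754 = 2^2 * 2^64 * 2^4096 * 2^131072 * 2^262144 * 2^1048576 * 2^2097152 * 2^16777216 * 2^33554432 = 5 (mod 209); answer 5
Part 3: A2 = 5; m = -12; remainder = value at the root: 6*(-12)^4 + 4*(-12)^3 + 8*(-12)^2 + 2*(-12)^1 - 5 = (124416) + (-6912) + (1152) + (-24) + (-5) = 118627; answer 118627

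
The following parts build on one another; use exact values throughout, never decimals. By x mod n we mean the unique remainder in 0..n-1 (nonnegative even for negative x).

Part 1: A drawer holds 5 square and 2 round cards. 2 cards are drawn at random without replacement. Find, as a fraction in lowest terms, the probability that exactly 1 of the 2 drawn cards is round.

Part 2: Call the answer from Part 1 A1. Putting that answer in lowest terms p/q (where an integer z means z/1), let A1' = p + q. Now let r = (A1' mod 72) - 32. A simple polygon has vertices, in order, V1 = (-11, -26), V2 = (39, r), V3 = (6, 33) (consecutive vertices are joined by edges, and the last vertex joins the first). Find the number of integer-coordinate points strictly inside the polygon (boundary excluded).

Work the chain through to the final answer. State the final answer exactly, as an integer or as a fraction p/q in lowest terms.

1250

Part 1: total draws C(7,2) = 21; favorable C(2,1)*C(5,1) = 10; P = 10/21; answer 10/21
Part 2: A1 = 10/21; threaded value p + q = 31; r = -1; cross terms: (-11*-1 - 39*-26)=1025, (39*33 - 6*-1)=1293, (6*-26 - -11*33)=207; twice the area = |2525| = 2525; area = 2525/2; boundary points = 25 + 1 + 1 = 27; strictly interior points = area - boundary/2 + 1 = 1250; answer 1250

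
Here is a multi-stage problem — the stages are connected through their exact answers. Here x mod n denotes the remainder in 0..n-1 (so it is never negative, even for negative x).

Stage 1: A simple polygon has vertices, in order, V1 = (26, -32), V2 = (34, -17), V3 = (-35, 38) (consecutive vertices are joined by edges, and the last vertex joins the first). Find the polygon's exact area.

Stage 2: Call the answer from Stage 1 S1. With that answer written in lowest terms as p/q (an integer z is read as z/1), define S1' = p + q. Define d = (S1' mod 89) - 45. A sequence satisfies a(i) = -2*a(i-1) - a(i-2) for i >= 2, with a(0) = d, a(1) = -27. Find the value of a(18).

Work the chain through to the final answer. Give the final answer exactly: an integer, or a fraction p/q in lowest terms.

Stage 1: cross terms: (26*-17 - 34*-32)=646, (34*38 - -35*-17)=697, (-35*-32 - 26*38)=132; twice the area = |1475| = 1475; area = 1475/2; answer 1475/2
Stage 2: S1 = 1475/2; threaded value p + q = 1477; d = 8; a(2) = -2*(-27) - 1*(8) = 46; iterating: a(2)=46, a(3)=-65, a(4)=84, a(5)=-103, a(6)=122, a(7)=-141, a(8)=160, a(9)=-179, a(10)=198, a(11)=-217, a(12)=236, a(13)=-255, a(14)=274, a(15)=-293, a(16)=312, a(17)=-331, a(18)=350; answer 350

350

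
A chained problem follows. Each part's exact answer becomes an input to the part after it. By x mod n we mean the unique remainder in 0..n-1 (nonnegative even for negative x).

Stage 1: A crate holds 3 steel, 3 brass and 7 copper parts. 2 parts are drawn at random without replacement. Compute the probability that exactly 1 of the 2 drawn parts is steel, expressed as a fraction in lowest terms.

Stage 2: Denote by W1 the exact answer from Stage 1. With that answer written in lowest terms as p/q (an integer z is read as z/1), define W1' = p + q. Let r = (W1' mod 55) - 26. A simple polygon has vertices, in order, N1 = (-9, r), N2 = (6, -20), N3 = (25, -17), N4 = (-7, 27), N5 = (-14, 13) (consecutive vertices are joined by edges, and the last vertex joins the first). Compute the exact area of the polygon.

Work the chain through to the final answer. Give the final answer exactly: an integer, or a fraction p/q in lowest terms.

849

Stage 1: total draws C(13,2) = 78; favorable C(3,1)*C(10,1) = 30; P = 5/13; answer 5/13
Stage 2: W1 = 5/13; threaded value p + q = 18; r = -8; cross terms: (-9*-20 - 6*-8)=228, (6*-17 - 25*-20)=398, (25*27 - -7*-17)=556, (-7*13 - -14*27)=287, (-14*-8 - -9*13)=229; twice the area = |1698| = 1698; area = 849; answer 849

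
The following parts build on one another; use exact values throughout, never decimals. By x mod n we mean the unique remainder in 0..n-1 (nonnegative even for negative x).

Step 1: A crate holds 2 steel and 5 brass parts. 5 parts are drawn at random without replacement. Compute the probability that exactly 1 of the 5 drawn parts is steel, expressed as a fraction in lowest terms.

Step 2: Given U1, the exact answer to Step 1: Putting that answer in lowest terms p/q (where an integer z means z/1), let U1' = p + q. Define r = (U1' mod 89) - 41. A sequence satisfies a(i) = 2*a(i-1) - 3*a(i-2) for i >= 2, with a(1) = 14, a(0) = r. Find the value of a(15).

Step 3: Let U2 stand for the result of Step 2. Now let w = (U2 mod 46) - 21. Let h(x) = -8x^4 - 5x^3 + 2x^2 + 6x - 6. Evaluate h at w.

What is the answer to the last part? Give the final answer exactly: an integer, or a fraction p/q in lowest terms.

Step 1: total draws C(7,5) = 21; favorable C(2,1)*C(5,4) = 10; P = 10/21; answer 10/21
Step 2: U1 = 10/21; threaded value p + q = 31; r = -10; a(2) = 2*(14) - 3*(-10) = 58; iterating: a(2)=58, a(3)=74, a(4)=-26, a(5)=-274, a(6)=-470, a(7)=-118, a(8)=1174, a(9)=2702, a(10)=1882, a(11)=-4342, a(12)=-14330, a(13)=-15634, a(14)=11722, a(15)=70346; answer 70346
Step 3: U2 = 70346; w = -9; -8*(-9)^4 - 5*(-9)^3 + 2*(-9)^2 + 6*(-9)^1 - 6 = (-52488) + (3645) + (162) + (-54) + (-6) = -48741; answer -48741

-48741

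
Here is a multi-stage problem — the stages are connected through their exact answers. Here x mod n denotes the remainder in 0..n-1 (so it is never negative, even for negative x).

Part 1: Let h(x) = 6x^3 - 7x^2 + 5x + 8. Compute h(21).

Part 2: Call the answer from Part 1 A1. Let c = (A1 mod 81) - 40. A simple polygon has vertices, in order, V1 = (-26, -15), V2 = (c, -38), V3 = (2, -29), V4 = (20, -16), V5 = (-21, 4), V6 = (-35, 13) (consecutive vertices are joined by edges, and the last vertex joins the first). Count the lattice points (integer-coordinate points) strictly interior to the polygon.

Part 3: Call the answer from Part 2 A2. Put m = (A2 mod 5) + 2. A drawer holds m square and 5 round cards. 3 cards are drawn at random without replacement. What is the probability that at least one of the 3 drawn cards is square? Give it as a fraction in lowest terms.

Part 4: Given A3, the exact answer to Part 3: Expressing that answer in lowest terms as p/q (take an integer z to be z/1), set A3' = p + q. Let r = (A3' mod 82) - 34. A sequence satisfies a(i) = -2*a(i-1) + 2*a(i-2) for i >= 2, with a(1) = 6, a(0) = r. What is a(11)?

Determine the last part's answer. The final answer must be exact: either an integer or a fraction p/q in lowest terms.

403904

Part 1: 6*(21)^3 - 7*(21)^2 + 5*(21)^1 + 8 = (55566) + (-3087) + (105) + (8) = 52592; answer 52592
Part 2: A1 = 52592; c = -17; cross terms: (-26*-38 - -17*-15)=733, (-17*-29 - 2*-38)=569, (2*-16 - 20*-29)=548, (20*4 - -21*-16)=-256, (-21*13 - -35*4)=-133, (-35*-15 - -26*13)=863; twice the area = |2324| = 2324; area = 1162; boundary points = 1 + 1 + 1 + 1 + 1 + 1 = 6; strictly interior points = area - boundary/2 + 1 = 1160; answer 1160
Part 3: A2 = 1160; m = 2; total draws C(7,3) = 35; complement C(5,3) = 10; favorable 35 - 10 = 25; P = 5/7; answer 5/7
Part 4: A3 = 5/7; threaded value p + q = 12; r = -22; a(2) = -2*(6) + 2*(-22) = -56; iterating: a(2)=-56, a(3)=124, a(4)=-360, a(5)=968, a(6)=-2656, a(7)=7248, a(8)=-19808, a(9)=54112, a(10)=-147840, a(11)=403904; answer 403904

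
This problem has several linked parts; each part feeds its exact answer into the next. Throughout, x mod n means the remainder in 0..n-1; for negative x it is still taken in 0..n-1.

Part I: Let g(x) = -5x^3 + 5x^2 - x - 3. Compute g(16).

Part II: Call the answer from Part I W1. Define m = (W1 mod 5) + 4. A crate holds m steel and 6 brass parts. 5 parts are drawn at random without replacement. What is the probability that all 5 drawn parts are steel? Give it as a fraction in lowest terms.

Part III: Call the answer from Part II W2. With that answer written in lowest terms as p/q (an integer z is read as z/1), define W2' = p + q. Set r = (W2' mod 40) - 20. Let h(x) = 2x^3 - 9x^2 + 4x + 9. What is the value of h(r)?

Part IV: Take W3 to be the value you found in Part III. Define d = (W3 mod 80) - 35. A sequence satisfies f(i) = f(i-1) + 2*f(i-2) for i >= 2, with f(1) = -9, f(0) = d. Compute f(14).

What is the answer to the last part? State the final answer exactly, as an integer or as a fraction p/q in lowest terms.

163869

Part I: -5*(16)^3 + 5*(16)^2 - 1*(16)^1 - 3 = (-20480) + (1280) + (-16) + (-3) = -19219; answer -19219
Part II: W1 = -19219; m = 5; total draws C(11,5) = 462; favorable C(5,5) = 1; P = 1/462; answer 1/462
Part III: W2 = 1/462; threaded value p + q = 463; r = 3; 2*(3)^3 - 9*(3)^2 + 4*(3)^1 + 9 = (54) + (-81) + (12) + (9) = -6; answer -6
Part IV: W3 = -6; d = 39; f(2) = 1*(-9) + 2*(39) = 69; iterating: f(2)=69, f(3)=51, f(4)=189, f(5)=291, f(6)=669, f(7)=1251, f(8)=2589, f(9)=5091, f(10)=10269, f(11)=20451, f(12)=40989, f(13)=81891, f(14)=163869; answer 163869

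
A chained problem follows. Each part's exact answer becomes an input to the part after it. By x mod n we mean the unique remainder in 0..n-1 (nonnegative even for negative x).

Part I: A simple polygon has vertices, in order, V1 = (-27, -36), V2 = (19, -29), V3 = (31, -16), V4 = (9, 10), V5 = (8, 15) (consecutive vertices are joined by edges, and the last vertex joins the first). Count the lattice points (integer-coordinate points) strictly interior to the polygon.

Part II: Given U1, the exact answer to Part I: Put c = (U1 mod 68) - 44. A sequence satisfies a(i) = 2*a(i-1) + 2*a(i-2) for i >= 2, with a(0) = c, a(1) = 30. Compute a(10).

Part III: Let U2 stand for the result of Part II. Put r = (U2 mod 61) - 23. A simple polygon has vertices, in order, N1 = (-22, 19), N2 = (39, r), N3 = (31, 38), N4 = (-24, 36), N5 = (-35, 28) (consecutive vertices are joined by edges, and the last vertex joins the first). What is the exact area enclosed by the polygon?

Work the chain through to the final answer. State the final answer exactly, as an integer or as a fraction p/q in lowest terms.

Part I: cross terms: (-27*-29 - 19*-36)=1467, (19*-16 - 31*-29)=595, (31*10 - 9*-16)=454, (9*15 - 8*10)=55, (8*-36 - -27*15)=117; twice the area = |2688| = 2688; area = 1344; boundary points = 1 + 1 + 2 + 1 + 1 = 6; strictly interior points = area - boundary/2 + 1 = 1342; answer 1342
Part II: U1 = 1342; c = 6; a(2) = 2*(30) + 2*(6) = 72; iterating: a(2)=72, a(3)=204, a(4)=552, a(5)=1512, a(6)=4128, a(7)=11280, a(8)=30816, a(9)=84192, a(10)=230016; answer 230016
Part III: U2 = 230016; r = 23; cross terms: (-22*23 - 39*19)=-1247, (39*38 - 31*23)=769, (31*36 - -24*38)=2028, (-24*28 - -35*36)=588, (-35*19 - -22*28)=-49; twice the area = |2089| = 2089; area = 2089/2; answer 2089/2

2089/2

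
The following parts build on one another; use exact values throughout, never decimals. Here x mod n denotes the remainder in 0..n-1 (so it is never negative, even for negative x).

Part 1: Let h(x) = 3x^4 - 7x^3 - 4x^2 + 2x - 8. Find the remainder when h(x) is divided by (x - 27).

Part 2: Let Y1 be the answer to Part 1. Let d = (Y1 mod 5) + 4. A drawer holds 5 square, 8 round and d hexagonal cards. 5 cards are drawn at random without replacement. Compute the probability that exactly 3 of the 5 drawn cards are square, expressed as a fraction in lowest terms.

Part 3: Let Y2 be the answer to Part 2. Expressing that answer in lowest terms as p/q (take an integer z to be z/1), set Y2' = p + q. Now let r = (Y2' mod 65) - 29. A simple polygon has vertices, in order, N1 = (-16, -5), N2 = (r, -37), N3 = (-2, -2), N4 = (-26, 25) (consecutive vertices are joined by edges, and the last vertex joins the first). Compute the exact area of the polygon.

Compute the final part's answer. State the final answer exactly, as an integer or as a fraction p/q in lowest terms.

Part 1: remainder = value at the root: 3*(27)^4 - 7*(27)^3 - 4*(27)^2 + 2*(27)^1 - 8 = (1594323) + (-137781) + (-2916) + (54) + (-8) = 1453672; answer 1453672
Part 2: Y1 = 1453672; d = 6; total draws C(19,5) = 11628; favorable C(5,3)*C(14,2) = 910; P = 455/5814; answer 455/5814
Part 3: Y2 = 455/5814; threaded value p + q = 6269; r = 0; cross terms: (-16*-37 - 0*-5)=592, (0*-2 - -2*-37)=-74, (-2*25 - -26*-2)=-102, (-26*-5 - -16*25)=530; twice the area = |946| = 946; area = 473; answer 473

473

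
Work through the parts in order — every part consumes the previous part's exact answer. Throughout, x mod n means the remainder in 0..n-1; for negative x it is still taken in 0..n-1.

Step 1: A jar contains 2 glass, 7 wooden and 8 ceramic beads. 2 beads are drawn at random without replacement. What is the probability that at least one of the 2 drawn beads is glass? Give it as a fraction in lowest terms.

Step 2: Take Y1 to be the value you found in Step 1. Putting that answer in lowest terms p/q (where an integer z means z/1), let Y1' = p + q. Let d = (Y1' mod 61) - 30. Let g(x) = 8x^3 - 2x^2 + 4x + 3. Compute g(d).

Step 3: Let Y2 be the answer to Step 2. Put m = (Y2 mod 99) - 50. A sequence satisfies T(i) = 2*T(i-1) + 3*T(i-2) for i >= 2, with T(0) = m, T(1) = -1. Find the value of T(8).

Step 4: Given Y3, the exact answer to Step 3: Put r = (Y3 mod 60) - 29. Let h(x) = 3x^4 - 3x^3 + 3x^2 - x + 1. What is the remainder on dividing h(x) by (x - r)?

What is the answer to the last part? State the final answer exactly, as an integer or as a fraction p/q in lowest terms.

35

Step 1: total draws C(17,2) = 136; complement C(15,2) = 105; favorable 136 - 105 = 31; P = 31/136; answer 31/136
Step 2: Y1 = 31/136; threaded value p + q = 167; d = 15; 8*(15)^3 - 2*(15)^2 + 4*(15)^1 + 3 = (27000) + (-450) + (60) + (3) = 26613; answer 26613
Step 3: Y2 = 26613; m = 31; T(2) = 2*(-1) + 3*(31) = 91; iterating: T(2)=91, T(3)=179, T(4)=631, T(5)=1799, T(6)=5491, T(7)=16379, T(8)=49231; answer 49231
Step 4: Y3 = 49231; r = 2; remainder = value at the root: 3*(2)^4 - 3*(2)^3 + 3*(2)^2 - 1*(2)^1 + 1 = (48) + (-24) + (12) + (-2) + (1) = 35; answer 35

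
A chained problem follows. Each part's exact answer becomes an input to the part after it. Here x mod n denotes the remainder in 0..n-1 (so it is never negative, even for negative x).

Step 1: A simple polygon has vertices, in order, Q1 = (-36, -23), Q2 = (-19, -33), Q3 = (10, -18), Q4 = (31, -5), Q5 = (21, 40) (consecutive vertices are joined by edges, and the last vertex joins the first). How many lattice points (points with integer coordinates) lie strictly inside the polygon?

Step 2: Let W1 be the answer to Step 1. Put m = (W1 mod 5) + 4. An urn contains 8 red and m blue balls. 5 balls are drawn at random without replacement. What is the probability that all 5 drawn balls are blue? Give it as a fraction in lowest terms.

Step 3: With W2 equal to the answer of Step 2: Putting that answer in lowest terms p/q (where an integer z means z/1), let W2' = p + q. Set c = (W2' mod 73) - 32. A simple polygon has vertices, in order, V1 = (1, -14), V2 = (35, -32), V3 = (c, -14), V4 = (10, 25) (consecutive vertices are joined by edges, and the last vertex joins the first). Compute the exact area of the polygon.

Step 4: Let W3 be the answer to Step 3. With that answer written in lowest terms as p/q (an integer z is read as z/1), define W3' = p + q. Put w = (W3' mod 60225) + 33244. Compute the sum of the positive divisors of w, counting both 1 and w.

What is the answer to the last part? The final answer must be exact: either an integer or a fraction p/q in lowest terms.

68820

Step 1: cross terms: (-36*-33 - -19*-23)=751, (-19*-18 - 10*-33)=672, (10*-5 - 31*-18)=508, (31*40 - 21*-5)=1345, (21*-23 - -36*40)=957; twice the area = |4233| = 4233; area = 4233/2; boundary points = 1 + 1 + 1 + 5 + 3 = 11; strictly interior points = area - boundary/2 + 1 = 2112; answer 2112
Step 2: W1 = 2112; m = 6; total draws C(14,5) = 2002; favorable C(6,5) = 6; P = 3/1001; answer 3/1001
Step 3: W2 = 3/1001; threaded value p + q = 1004; c = 23; cross terms: (1*-32 - 35*-14)=458, (35*-14 - 23*-32)=246, (23*25 - 10*-14)=715, (10*-14 - 1*25)=-165; twice the area = |1254| = 1254; area = 627; answer 627
Step 4: W3 = 627; threaded value p + q = 628; w = 33872; 33872 = 2^4 * 29 * 73; sigma = (1 + 2 + 4 + 8 + 16) * (1 + 29) * (1 + 73) = 31 * 30 * 74 = 68820; answer 68820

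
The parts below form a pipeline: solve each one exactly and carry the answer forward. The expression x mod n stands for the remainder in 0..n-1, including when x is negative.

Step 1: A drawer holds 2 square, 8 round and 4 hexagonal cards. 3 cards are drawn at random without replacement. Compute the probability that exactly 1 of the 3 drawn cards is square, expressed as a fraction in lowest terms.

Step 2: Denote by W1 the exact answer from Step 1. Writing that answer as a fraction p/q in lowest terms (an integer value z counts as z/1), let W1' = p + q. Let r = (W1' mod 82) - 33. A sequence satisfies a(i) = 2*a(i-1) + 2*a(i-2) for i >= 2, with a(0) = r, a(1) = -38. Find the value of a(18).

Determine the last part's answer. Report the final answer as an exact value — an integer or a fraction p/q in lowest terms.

-652073472

Step 1: total draws C(14,3) = 364; favorable C(2,1)*C(12,2) = 132; P = 33/91; answer 33/91
Step 2: W1 = 33/91; threaded value p + q = 124; r = 9; a(2) = 2*(-38) + 2*(9) = -58; iterating: a(2)=-58, a(3)=-192, a(4)=-500, a(5)=-1384, a(6)=-3768, a(7)=-10304, a(8)=-28144, a(9)=-76896, a(10)=-210080, a(11)=-573952, a(12)=-1568064, a(13)=-4284032, a(14)=-11704192, a(15)=-31976448, a(16)=-87361280, a(17)=-238675456, a(18)=-652073472; answer -652073472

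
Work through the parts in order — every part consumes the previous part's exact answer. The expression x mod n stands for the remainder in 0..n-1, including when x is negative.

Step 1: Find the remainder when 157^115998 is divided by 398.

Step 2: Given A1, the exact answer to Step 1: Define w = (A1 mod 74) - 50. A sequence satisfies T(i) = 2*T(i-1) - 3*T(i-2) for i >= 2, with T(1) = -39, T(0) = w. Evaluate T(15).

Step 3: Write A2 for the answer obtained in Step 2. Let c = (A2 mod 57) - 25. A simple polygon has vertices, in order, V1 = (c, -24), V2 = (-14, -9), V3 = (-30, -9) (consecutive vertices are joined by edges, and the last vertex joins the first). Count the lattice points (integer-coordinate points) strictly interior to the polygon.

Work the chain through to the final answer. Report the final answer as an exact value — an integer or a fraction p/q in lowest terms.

112

Step 1: squarings mod 398: 157^1=157, 157^2=371, 157^4=331, 157^8=111, 157^16=381, 157^32=289, 157^64=339, 157^128=297, 157^256=251, 157^512=117, 157^1024=157, 157^2048=371, 157^4096=331, 157^8192=111, 157^16384=381, 157^32768=289, 157^65536=339; 157^115998 = 157^2 * 157^4 * 157^8 * 157^16 * 157^256 * 157^1024 * 157^16384 * 157^32768 * 157^65536 = 139 (mod 398); answer 139
Step 2: A1 = 139; w = 15; T(2) = 2*(-39) - 3*(15) = -123; iterating: T(2)=-123, T(3)=-129, T(4)=111, T(5)=609, T(6)=885, T(7)=-57, T(8)=-2769, T(9)=-5367, T(10)=-2427, T(11)=11247, T(12)=29775, T(13)=25809, T(14)=-37707, T(15)=-152841; answer -152841
Step 3: A2 = -152841; c = 8; cross terms: (8*-9 - -14*-24)=-408, (-14*-9 - -30*-9)=-144, (-30*-24 - 8*-9)=792; twice the area = |240| = 240; area = 120; boundary points = 1 + 16 + 1 = 18; strictly interior points = area - boundary/2 + 1 = 112; answer 112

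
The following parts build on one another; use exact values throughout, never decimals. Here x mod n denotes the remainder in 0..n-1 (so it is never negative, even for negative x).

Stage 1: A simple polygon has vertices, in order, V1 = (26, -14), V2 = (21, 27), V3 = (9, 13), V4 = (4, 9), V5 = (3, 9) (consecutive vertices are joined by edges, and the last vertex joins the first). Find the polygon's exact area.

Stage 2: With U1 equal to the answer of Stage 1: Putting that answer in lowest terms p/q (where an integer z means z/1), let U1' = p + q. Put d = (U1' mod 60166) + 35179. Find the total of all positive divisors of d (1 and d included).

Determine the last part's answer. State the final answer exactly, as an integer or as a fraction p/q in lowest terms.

90972

Stage 1: cross terms: (26*27 - 21*-14)=996, (21*13 - 9*27)=30, (9*9 - 4*13)=29, (4*9 - 3*9)=9, (3*-14 - 26*9)=-276; twice the area = |788| = 788; area = 394; answer 394
Stage 2: U1 = 394; threaded value p + q = 395; d = 35574; 35574 = 2 * 3 * 7^2 * 11^2; sigma = (1 + 2) * (1 + 3) * (1 + 7 + 49) * (1 + 11 + 121) = 3 * 4 * 57 * 133 = 90972; answer 90972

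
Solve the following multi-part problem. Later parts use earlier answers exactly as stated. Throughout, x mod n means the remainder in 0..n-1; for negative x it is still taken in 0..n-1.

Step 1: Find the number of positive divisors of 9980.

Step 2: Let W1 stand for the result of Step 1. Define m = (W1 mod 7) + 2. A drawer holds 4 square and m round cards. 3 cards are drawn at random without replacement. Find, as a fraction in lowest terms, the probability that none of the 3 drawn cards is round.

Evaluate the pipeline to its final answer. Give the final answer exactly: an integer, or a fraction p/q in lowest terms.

4/165

Step 1: 9980 = 2^2 * 5 * 499; number of divisors = (2+1) * (1+1) * (1+1) = 12; answer 12
Step 2: W1 = 12; m = 7; total draws C(11,3) = 165; favorable C(4,3) = 4; P = 4/165; answer 4/165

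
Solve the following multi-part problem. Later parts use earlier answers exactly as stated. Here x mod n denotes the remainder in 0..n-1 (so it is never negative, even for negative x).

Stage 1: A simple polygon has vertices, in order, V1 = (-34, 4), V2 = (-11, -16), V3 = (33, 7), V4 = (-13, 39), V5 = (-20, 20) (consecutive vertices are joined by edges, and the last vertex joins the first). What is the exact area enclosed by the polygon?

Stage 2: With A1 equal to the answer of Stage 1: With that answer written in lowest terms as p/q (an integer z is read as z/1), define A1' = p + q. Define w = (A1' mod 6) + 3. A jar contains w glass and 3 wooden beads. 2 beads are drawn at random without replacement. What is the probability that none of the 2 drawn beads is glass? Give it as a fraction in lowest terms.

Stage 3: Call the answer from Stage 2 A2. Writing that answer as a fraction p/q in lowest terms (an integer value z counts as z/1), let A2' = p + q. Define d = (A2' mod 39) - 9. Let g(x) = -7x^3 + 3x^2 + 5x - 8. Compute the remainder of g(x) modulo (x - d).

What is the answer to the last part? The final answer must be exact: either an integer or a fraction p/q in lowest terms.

Stage 1: cross terms: (-34*-16 - -11*4)=588, (-11*7 - 33*-16)=451, (33*39 - -13*7)=1378, (-13*20 - -20*39)=520, (-20*4 - -34*20)=600; twice the area = |3537| = 3537; area = 3537/2; answer 3537/2
Stage 2: A1 = 3537/2; threaded value p + q = 3539; w = 8; total draws C(11,2) = 55; favorable C(3,2) = 3; P = 3/55; answer 3/55
Stage 3: A2 = 3/55; threaded value p + q = 58; d = 10; remainder = value at the root: -7*(10)^3 + 3*(10)^2 + 5*(10)^1 - 8 = (-7000) + (300) + (50) + (-8) = -6658; answer -6658

-6658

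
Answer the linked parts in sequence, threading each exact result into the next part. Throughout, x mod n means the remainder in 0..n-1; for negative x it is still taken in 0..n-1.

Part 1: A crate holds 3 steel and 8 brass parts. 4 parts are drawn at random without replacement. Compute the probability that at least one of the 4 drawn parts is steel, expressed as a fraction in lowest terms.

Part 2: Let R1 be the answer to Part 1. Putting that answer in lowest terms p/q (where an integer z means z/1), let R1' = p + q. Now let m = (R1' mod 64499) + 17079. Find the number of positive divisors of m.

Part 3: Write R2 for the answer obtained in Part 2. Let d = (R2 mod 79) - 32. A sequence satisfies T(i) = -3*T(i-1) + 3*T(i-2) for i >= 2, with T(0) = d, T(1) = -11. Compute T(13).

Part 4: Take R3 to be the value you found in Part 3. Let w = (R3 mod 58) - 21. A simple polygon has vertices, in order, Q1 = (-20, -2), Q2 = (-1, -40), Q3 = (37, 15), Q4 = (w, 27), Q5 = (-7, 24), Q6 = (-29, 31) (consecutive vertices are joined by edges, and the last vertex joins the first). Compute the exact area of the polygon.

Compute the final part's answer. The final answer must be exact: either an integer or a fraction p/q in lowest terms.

Part 1: total draws C(11,4) = 330; complement C(8,4) = 70; favorable 330 - 70 = 260; P = 26/33; answer 26/33
Part 2: R1 = 26/33; threaded value p + q = 59; m = 17138; 17138 = 2 * 11 * 19 * 41; number of divisors = (1+1) * (1+1) * (1+1) * (1+1) = 16; answer 16
Part 3: R2 = 16; d = -16; T(2) = -3*(-11) + 3*(-16) = -15; iterating: T(2)=-15, T(3)=12, T(4)=-81, T(5)=279, T(6)=-1080, T(7)=4077, T(8)=-15471, T(9)=58644, T(10)=-222345, T(11)=842967, T(12)=-3195936, T(13)=12116709; answer 12116709
Part 4: R3 = 12116709; w = 24; cross terms: (-20*-40 - -1*-2)=798, (-1*15 - 37*-40)=1465, (37*27 - 24*15)=639, (24*24 - -7*27)=765, (-7*31 - -29*24)=479, (-29*-2 - -20*31)=678; twice the area = |4824| = 4824; area = 2412; answer 2412

2412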